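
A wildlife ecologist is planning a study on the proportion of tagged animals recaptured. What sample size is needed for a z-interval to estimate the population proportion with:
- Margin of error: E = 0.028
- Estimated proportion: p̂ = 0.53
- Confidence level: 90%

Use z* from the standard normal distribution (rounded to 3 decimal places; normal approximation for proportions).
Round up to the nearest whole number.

Using z* for proportion z-interval (normal approximation).

For 90% confidence, z* = 1.645 (from standard normal table)

Sample size formula for proportion z-interval: n = z*²p̂(1-p̂)/E²

n = 1.645² × 0.53 × 0.47 / 0.028²
  = 2.706025 × 0.2491 / 0.000784
  = 859.7842

Round up to the nearest whole number: n = 860

860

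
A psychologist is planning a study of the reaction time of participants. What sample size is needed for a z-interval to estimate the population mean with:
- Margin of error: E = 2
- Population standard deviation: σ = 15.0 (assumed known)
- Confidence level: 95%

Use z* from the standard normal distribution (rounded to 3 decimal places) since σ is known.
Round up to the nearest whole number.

Using z* since population σ is known (z-interval formula).

For 95% confidence, z* = 1.96 (from standard normal table)

Sample size formula for z-interval: n = (z*σ/E)²

n = (1.96 × 15.0 / 2)²
  = (14.700000)²
  = 216.0900

Round up to the nearest whole number: n = 217

217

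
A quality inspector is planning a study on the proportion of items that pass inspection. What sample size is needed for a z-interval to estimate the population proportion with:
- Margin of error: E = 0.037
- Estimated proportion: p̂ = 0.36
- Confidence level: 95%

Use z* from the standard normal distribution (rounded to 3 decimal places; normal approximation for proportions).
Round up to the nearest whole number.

Using z* for proportion z-interval (normal approximation).

For 95% confidence, z* = 1.96 (from standard normal table)

Sample size formula for proportion z-interval: n = z*²p̂(1-p̂)/E²

n = 1.96² × 0.36 × 0.64 / 0.037²
  = 3.8416 × 0.2304 / 0.001369
  = 646.5337

Round up to the nearest whole number: n = 647

647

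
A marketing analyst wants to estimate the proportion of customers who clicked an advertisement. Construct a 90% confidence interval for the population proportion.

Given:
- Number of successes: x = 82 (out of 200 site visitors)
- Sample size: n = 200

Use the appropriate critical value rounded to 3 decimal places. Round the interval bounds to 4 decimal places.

Sample proportion: p̂ = 82/200 = 0.410000

Check conditions for normal approximation:
  np̂ = 82 ≥ 10 ✓
  n(1-p̂) = 118 ≥ 10 ✓

The sample is large enough, so use a z-interval (normal approximation) for the proportion.

For 90% confidence, z* = 1.645 (from standard normal table)

Standard error: SE = √(p̂(1-p̂)/n) = √(0.410000×0.590000/200) = 0.03477787

Margin of error: E = z* × SE = 1.645 × 0.03477787 = 0.057210

Z-interval: p̂ ± E = 0.410000 ± 0.057210 = (0.352790, 0.467210)

Rounded to 4 decimal places:

(0.3528, 0.4672)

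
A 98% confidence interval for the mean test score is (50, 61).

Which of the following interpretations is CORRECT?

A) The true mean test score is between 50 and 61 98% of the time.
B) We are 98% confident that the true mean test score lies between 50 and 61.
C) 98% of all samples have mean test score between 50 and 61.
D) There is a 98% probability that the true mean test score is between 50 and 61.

A confidence interval represents our confidence in the procedure, not a probability statement about the parameter.

Key concept: If we repeated this sampling process many times and computed a 98% CI each time, about 98% of those intervals would contain the true population parameter.

For this specific interval (50, 61):
- Midpoint (point estimate): 55.5
- Margin of error: 5.5

The correct interpretation is the one stating confidence that the true parameter lies in the interval — option B.

B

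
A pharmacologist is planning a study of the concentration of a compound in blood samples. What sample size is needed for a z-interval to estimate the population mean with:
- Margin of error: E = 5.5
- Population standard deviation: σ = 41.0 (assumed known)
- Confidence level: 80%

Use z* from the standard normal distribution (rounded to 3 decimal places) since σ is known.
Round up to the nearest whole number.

Using z* since population σ is known (z-interval formula).

For 80% confidence, z* = 1.282 (from standard normal table)

Sample size formula for z-interval: n = (z*σ/E)²

n = (1.282 × 41.0 / 5.5)²
  = (9.556727)²
  = 91.3310

Round up to the nearest whole number: n = 92

92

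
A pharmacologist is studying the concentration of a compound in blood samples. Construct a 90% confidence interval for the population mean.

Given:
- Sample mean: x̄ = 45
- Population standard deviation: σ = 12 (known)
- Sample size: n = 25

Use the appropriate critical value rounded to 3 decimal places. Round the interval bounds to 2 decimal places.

The population standard deviation σ is known, so use a z-interval (standard normal critical value).

For 90% confidence, z* = 1.645 (from standard normal table)

Standard error: SE = σ/√n = 12/√25 = 2.400000

Margin of error: E = z* × SE = 1.645 × 2.400000 = 3.9480

Z-interval: x̄ ± E = 45 ± 3.9480 = (41.0520, 48.9480)

Rounded to 2 decimal places:

(41.05, 48.95)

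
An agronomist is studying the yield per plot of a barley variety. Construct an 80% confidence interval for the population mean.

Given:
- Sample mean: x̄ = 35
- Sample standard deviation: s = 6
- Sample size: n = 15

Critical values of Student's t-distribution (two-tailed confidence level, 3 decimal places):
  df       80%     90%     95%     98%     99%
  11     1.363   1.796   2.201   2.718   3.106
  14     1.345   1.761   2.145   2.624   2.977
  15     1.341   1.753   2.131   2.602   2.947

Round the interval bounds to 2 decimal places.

The population standard deviation σ is unknown (only the sample standard deviation s is given), so use a t-interval with df = n - 1 = 15 - 1 = 14.

For 80% confidence with df = 14, t* = 1.345 (from t-table)

Standard error: SE = s/√n = 6/√15 = 1.549193

Margin of error: E = t* × SE = 1.345 × 1.549193 = 2.0837

T-interval: x̄ ± E = 35 ± 2.0837 = (32.9163, 37.0837)

Rounded to 2 decimal places:

(32.92, 37.08)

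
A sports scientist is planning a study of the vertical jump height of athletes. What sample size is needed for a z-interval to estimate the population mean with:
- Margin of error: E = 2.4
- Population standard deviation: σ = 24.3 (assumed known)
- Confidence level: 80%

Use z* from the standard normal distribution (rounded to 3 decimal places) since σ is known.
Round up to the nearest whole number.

Using z* since population σ is known (z-interval formula).

For 80% confidence, z* = 1.282 (from standard normal table)

Sample size formula for z-interval: n = (z*σ/E)²

n = (1.282 × 24.3 / 2.4)²
  = (12.980250)²
  = 168.4869

Round up to the nearest whole number: n = 169

169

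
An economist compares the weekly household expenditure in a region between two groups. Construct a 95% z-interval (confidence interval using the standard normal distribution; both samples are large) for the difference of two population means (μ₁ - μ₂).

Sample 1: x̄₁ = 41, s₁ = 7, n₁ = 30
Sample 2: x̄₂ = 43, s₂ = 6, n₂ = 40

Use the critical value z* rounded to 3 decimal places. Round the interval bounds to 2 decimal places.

Both samples are large (n₁ = 30 ≥ 30, n₂ = 40 ≥ 30), so a z-interval for the difference of means applies.

Point estimate: x̄₁ - x̄₂ = 41 - 43 = -2

Standard error: SE = √(s₁²/n₁ + s₂²/n₂)
= √(7²/30 + 6²/40)
= √(1.633333 + 0.900000)
= 1.591645

For 95% confidence, z* = 1.96 (from standard normal table)
Margin of error: E = z* × SE = 1.96 × 1.591645 = 3.1196

Z-interval: (x̄₁ - x̄₂) ± E = -2 ± 3.1196 = (-5.1196, 1.1196)

Rounded to 2 decimal places:

(-5.12, 1.12)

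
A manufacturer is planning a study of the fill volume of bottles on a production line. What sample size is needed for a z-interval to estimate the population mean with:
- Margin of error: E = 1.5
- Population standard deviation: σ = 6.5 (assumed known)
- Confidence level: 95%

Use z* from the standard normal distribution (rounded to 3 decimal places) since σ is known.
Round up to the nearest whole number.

Using z* since population σ is known (z-interval formula).

For 95% confidence, z* = 1.96 (from standard normal table)

Sample size formula for z-interval: n = (z*σ/E)²

n = (1.96 × 6.5 / 1.5)²
  = (8.493333)²
  = 72.1367

Round up to the nearest whole number: n = 73

73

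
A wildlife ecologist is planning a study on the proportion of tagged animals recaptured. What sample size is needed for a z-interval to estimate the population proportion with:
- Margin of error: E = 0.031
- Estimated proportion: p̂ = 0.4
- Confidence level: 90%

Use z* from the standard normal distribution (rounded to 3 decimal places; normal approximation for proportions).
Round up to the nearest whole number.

Using z* for proportion z-interval (normal approximation).

For 90% confidence, z* = 1.645 (from standard normal table)

Sample size formula for proportion z-interval: n = z*²p̂(1-p̂)/E²

n = 1.645² × 0.4 × 0.6 / 0.031²
  = 2.706025 × 0.24 / 0.000961
  = 675.8023

Round up to the nearest whole number: n = 676

676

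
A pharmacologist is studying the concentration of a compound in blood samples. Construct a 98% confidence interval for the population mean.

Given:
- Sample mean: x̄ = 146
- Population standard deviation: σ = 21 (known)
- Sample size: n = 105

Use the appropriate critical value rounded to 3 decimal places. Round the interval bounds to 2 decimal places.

The population standard deviation σ is known, so use a z-interval (standard normal critical value).

For 98% confidence, z* = 2.326 (from standard normal table)

Standard error: SE = σ/√n = 21/√105 = 2.049390

Margin of error: E = z* × SE = 2.326 × 2.049390 = 4.7669

Z-interval: x̄ ± E = 146 ± 4.7669 = (141.2331, 150.7669)

Rounded to 2 decimal places:

(141.23, 150.77)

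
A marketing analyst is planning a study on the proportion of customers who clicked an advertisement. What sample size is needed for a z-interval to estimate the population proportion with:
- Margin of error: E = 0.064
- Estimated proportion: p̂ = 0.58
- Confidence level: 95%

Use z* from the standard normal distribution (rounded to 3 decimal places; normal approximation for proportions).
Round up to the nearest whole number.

Using z* for proportion z-interval (normal approximation).

For 95% confidence, z* = 1.96 (from standard normal table)

Sample size formula for proportion z-interval: n = z*²p̂(1-p̂)/E²

n = 1.96² × 0.58 × 0.42 / 0.064²
  = 3.8416 × 0.2436 / 0.004096
  = 228.4702

Round up to the nearest whole number: n = 229

229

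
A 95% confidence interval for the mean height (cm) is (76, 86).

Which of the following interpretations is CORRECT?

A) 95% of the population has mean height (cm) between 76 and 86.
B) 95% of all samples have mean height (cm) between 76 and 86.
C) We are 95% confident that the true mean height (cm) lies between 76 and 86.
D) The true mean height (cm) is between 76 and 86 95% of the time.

A confidence interval represents our confidence in the procedure, not a probability statement about the parameter.

Key concept: If we repeated this sampling process many times and computed a 95% CI each time, about 95% of those intervals would contain the true population parameter.

For this specific interval (76, 86):
- Midpoint (point estimate): 81
- Margin of error: 5

The correct interpretation is the one stating confidence that the true parameter lies in the interval — option C.

C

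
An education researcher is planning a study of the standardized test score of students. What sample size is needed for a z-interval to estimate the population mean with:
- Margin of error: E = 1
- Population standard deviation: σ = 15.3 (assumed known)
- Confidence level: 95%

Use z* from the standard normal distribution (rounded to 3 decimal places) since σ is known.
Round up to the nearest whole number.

Using z* since population σ is known (z-interval formula).

For 95% confidence, z* = 1.96 (from standard normal table)

Sample size formula for z-interval: n = (z*σ/E)²

n = (1.96 × 15.3 / 1)²
  = (29.988000)²
  = 899.2801

Round up to the nearest whole number: n = 900

900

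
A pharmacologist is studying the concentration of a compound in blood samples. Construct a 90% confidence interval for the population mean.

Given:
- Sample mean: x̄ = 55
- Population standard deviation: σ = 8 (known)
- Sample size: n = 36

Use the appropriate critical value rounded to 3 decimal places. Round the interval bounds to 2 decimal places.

The population standard deviation σ is known, so use a z-interval (standard normal critical value).

For 90% confidence, z* = 1.645 (from standard normal table)

Standard error: SE = σ/√n = 8/√36 = 1.333333

Margin of error: E = z* × SE = 1.645 × 1.333333 = 2.1933

Z-interval: x̄ ± E = 55 ± 2.1933 = (52.8067, 57.1933)

Rounded to 2 decimal places:

(52.81, 57.19)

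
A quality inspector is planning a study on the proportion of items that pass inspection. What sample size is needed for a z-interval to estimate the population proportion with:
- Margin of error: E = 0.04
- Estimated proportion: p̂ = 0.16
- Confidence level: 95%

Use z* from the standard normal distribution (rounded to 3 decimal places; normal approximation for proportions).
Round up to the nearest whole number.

Using z* for proportion z-interval (normal approximation).

For 95% confidence, z* = 1.96 (from standard normal table)

Sample size formula for proportion z-interval: n = z*²p̂(1-p̂)/E²

n = 1.96² × 0.16 × 0.84 / 0.04²
  = 3.8416 × 0.1344 / 0.0016
  = 322.6944

Round up to the nearest whole number: n = 323

323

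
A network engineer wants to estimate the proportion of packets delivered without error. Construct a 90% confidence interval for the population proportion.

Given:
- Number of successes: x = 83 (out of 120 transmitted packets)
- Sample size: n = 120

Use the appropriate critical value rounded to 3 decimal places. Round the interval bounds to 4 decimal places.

Sample proportion: p̂ = 83/120 = 0.691667

Check conditions for normal approximation:
  np̂ = 83 ≥ 10 ✓
  n(1-p̂) = 37 ≥ 10 ✓

The sample is large enough, so use a z-interval (normal approximation) for the proportion.

For 90% confidence, z* = 1.645 (from standard normal table)

Standard error: SE = √(p̂(1-p̂)/n) = √(0.691667×0.308333/120) = 0.04215684

Margin of error: E = z* × SE = 1.645 × 0.04215684 = 0.069348

Z-interval: p̂ ± E = 0.691667 ± 0.069348 = (0.622319, 0.761015)

Rounded to 4 decimal places:

(0.6223, 0.7610)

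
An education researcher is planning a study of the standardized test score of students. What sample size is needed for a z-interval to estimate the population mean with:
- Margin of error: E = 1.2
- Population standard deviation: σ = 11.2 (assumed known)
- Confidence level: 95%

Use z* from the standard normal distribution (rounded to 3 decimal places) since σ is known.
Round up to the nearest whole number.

Using z* since population σ is known (z-interval formula).

For 95% confidence, z* = 1.96 (from standard normal table)

Sample size formula for z-interval: n = (z*σ/E)²

n = (1.96 × 11.2 / 1.2)²
  = (18.293333)²
  = 334.6460

Round up to the nearest whole number: n = 335

335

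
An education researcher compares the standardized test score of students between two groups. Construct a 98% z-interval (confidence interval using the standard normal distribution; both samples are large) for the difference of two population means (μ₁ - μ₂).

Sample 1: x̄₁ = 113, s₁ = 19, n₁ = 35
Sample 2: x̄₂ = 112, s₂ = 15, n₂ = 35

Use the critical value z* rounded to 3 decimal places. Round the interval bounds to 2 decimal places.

Both samples are large (n₁ = 35 ≥ 30, n₂ = 35 ≥ 30), so a z-interval for the difference of means applies.

Point estimate: x̄₁ - x̄₂ = 113 - 112 = 1

Standard error: SE = √(s₁²/n₁ + s₂²/n₂)
= √(19²/35 + 15²/35)
= √(10.314286 + 6.428571)
= 4.091804

For 98% confidence, z* = 2.326 (from standard normal table)
Margin of error: E = z* × SE = 2.326 × 4.091804 = 9.5175

Z-interval: (x̄₁ - x̄₂) ± E = 1 ± 9.5175 = (-8.5175, 10.5175)

Rounded to 2 decimal places:

(-8.52, 10.52)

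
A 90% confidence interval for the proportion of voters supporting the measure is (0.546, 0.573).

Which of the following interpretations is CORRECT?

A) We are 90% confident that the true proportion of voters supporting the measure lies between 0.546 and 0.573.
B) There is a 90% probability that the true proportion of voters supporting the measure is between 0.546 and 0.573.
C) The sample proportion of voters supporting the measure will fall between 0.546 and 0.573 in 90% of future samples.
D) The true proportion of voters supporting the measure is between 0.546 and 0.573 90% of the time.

A confidence interval represents our confidence in the procedure, not a probability statement about the parameter.

Key concept: If we repeated this sampling process many times and computed a 90% CI each time, about 90% of those intervals would contain the true population parameter.

For this specific interval (0.546, 0.573):
- Midpoint (point estimate): 0.5595
- Margin of error: 0.0135

The correct interpretation is the one stating confidence that the true parameter lies in the interval — option A.

A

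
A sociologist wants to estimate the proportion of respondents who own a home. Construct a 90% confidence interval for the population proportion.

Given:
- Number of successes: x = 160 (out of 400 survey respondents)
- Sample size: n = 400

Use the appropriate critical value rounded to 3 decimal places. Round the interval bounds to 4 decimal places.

Sample proportion: p̂ = 160/400 = 0.400000

Check conditions for normal approximation:
  np̂ = 160 ≥ 10 ✓
  n(1-p̂) = 240 ≥ 10 ✓

The sample is large enough, so use a z-interval (normal approximation) for the proportion.

For 90% confidence, z* = 1.645 (from standard normal table)

Standard error: SE = √(p̂(1-p̂)/n) = √(0.400000×0.600000/400) = 0.02449490

Margin of error: E = z* × SE = 1.645 × 0.02449490 = 0.040294

Z-interval: p̂ ± E = 0.400000 ± 0.040294 = (0.359706, 0.440294)

Rounded to 4 decimal places:

(0.3597, 0.4403)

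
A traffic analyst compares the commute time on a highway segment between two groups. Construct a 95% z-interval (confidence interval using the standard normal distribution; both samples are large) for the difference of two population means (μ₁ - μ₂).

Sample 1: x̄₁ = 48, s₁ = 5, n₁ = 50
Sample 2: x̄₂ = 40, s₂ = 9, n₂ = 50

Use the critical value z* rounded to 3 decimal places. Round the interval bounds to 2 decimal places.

Both samples are large (n₁ = 50 ≥ 30, n₂ = 50 ≥ 30), so a z-interval for the difference of means applies.

Point estimate: x̄₁ - x̄₂ = 48 - 40 = 8

Standard error: SE = √(s₁²/n₁ + s₂²/n₂)
= √(5²/50 + 9²/50)
= √(0.500000 + 1.620000)
= 1.456022

For 95% confidence, z* = 1.96 (from standard normal table)
Margin of error: E = z* × SE = 1.96 × 1.456022 = 2.8538

Z-interval: (x̄₁ - x̄₂) ± E = 8 ± 2.8538 = (5.1462, 10.8538)

Rounded to 2 decimal places:

(5.15, 10.85)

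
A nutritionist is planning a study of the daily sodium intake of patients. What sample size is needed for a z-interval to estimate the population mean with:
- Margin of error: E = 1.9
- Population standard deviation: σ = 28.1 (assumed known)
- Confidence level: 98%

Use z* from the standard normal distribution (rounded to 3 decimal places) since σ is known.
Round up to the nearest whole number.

Using z* since population σ is known (z-interval formula).

For 98% confidence, z* = 2.326 (from standard normal table)

Sample size formula for z-interval: n = (z*σ/E)²

n = (2.326 × 28.1 / 1.9)²
  = (34.400316)²
  = 1183.3817

Round up to the nearest whole number: n = 1184

1184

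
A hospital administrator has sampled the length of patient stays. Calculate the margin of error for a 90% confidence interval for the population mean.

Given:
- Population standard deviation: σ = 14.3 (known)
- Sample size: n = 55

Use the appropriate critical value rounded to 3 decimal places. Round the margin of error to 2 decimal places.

The population standard deviation σ is known, so use the z-interval margin of error formula.

For 90% confidence, z* = 1.645 (from standard normal table)

Margin of error formula for z-interval: E = z* × σ/√n

E = 1.645 × 14.3/√55
  = 1.645 × 1.928212
  = 3.1719

Rounded to 2 decimal places:

3.17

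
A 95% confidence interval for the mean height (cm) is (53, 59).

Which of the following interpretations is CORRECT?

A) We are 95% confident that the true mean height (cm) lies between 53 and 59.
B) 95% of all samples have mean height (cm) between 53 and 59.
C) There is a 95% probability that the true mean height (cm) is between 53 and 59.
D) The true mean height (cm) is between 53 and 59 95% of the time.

A confidence interval represents our confidence in the procedure, not a probability statement about the parameter.

Key concept: If we repeated this sampling process many times and computed a 95% CI each time, about 95% of those intervals would contain the true population parameter.

For this specific interval (53, 59):
- Midpoint (point estimate): 56
- Margin of error: 3

The correct interpretation is the one stating confidence that the true parameter lies in the interval — option A.

A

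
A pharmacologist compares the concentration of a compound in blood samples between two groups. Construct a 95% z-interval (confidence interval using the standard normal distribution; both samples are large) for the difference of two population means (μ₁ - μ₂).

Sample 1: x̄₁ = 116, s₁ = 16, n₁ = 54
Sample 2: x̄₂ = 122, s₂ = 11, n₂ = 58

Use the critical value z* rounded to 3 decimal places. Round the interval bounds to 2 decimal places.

Both samples are large (n₁ = 54 ≥ 30, n₂ = 58 ≥ 30), so a z-interval for the difference of means applies.

Point estimate: x̄₁ - x̄₂ = 116 - 122 = -6

Standard error: SE = √(s₁²/n₁ + s₂²/n₂)
= √(16²/54 + 11²/58)
= √(4.740741 + 2.086207)
= 2.612843

For 95% confidence, z* = 1.96 (from standard normal table)
Margin of error: E = z* × SE = 1.96 × 2.612843 = 5.1212

Z-interval: (x̄₁ - x̄₂) ± E = -6 ± 5.1212 = (-11.1212, -0.8788)

Rounded to 2 decimal places:

(-11.12, -0.88)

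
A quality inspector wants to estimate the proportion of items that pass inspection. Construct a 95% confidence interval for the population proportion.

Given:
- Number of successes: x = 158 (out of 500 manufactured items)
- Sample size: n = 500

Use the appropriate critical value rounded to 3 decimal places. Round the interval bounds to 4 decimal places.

Sample proportion: p̂ = 158/500 = 0.316000

Check conditions for normal approximation:
  np̂ = 158 ≥ 10 ✓
  n(1-p̂) = 342 ≥ 10 ✓

The sample is large enough, so use a z-interval (normal approximation) for the proportion.

For 95% confidence, z* = 1.96 (from standard normal table)

Standard error: SE = √(p̂(1-p̂)/n) = √(0.316000×0.684000/500) = 0.02079154

Margin of error: E = z* × SE = 1.96 × 0.02079154 = 0.040751

Z-interval: p̂ ± E = 0.316000 ± 0.040751 = (0.275249, 0.356751)

Rounded to 4 decimal places:

(0.2752, 0.3568)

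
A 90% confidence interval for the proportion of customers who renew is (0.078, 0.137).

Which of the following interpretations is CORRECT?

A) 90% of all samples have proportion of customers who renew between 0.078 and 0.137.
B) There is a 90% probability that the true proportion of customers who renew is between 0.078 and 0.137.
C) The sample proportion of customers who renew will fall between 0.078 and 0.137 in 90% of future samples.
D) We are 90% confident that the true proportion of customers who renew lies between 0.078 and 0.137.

A confidence interval represents our confidence in the procedure, not a probability statement about the parameter.

Key concept: If we repeated this sampling process many times and computed a 90% CI each time, about 90% of those intervals would contain the true population parameter.

For this specific interval (0.078, 0.137):
- Midpoint (point estimate): 0.1075
- Margin of error: 0.0295

The correct interpretation is the one stating confidence that the true parameter lies in the interval — option D.

D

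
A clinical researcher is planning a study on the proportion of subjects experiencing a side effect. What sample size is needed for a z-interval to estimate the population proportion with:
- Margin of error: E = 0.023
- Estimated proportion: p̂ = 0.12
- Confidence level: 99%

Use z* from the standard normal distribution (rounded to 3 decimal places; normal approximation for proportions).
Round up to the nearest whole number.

Using z* for proportion z-interval (normal approximation).

For 99% confidence, z* = 2.576 (from standard normal table)

Sample size formula for proportion z-interval: n = z*²p̂(1-p̂)/E²

n = 2.576² × 0.12 × 0.88 / 0.023²
  = 6.635776 × 0.1056 / 0.000529
  = 1324.6464

Round up to the nearest whole number: n = 1325

1325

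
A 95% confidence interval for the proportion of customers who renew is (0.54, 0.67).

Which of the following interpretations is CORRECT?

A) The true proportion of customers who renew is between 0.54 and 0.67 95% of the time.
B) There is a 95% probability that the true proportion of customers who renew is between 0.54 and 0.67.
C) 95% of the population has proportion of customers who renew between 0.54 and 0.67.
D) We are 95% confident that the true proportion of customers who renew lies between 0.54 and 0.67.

A confidence interval represents our confidence in the procedure, not a probability statement about the parameter.

Key concept: If we repeated this sampling process many times and computed a 95% CI each time, about 95% of those intervals would contain the true population parameter.

For this specific interval (0.54, 0.67):
- Midpoint (point estimate): 0.605
- Margin of error: 0.065

The correct interpretation is the one stating confidence that the true parameter lies in the interval — option D.

D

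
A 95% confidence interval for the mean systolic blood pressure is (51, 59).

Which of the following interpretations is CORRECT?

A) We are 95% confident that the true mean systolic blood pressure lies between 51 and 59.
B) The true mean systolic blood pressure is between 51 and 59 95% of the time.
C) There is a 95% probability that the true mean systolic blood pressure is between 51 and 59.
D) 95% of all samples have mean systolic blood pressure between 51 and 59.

A confidence interval represents our confidence in the procedure, not a probability statement about the parameter.

Key concept: If we repeated this sampling process many times and computed a 95% CI each time, about 95% of those intervals would contain the true population parameter.

For this specific interval (51, 59):
- Midpoint (point estimate): 55
- Margin of error: 4

The correct interpretation is the one stating confidence that the true parameter lies in the interval — option A.

A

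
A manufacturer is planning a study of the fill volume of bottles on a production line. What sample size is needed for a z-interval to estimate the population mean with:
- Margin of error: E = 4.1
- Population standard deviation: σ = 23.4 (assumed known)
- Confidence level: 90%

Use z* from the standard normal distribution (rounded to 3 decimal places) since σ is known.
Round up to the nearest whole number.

Using z* since population σ is known (z-interval formula).

For 90% confidence, z* = 1.645 (from standard normal table)

Sample size formula for z-interval: n = (z*σ/E)²

n = (1.645 × 23.4 / 4.1)²
  = (9.388537)²
  = 88.1446

Round up to the nearest whole number: n = 89

89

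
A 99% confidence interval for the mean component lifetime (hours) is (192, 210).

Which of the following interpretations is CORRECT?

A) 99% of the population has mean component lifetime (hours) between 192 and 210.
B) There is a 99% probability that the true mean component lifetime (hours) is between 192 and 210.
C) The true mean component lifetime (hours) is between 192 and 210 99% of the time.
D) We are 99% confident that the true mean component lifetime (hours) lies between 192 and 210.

A confidence interval represents our confidence in the procedure, not a probability statement about the parameter.

Key concept: If we repeated this sampling process many times and computed a 99% CI each time, about 99% of those intervals would contain the true population parameter.

For this specific interval (192, 210):
- Midpoint (point estimate): 201
- Margin of error: 9

The correct interpretation is the one stating confidence that the true parameter lies in the interval — option D.

D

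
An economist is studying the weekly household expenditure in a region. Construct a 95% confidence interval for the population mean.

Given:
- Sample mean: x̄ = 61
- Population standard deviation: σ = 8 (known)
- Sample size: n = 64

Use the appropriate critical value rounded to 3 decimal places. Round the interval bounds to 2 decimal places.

The population standard deviation σ is known, so use a z-interval (standard normal critical value).

For 95% confidence, z* = 1.96 (from standard normal table)

Standard error: SE = σ/√n = 8/√64 = 1.000000

Margin of error: E = z* × SE = 1.96 × 1.000000 = 1.9600

Z-interval: x̄ ± E = 61 ± 1.9600 = (59.0400, 62.9600)

Rounded to 2 decimal places:

(59.04, 62.96)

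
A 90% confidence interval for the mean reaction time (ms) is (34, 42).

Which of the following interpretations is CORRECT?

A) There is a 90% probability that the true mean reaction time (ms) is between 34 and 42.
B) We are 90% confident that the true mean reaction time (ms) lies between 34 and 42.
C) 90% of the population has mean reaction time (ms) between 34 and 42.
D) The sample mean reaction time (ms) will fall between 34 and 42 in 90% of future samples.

A confidence interval represents our confidence in the procedure, not a probability statement about the parameter.

Key concept: If we repeated this sampling process many times and computed a 90% CI each time, about 90% of those intervals would contain the true population parameter.

For this specific interval (34, 42):
- Midpoint (point estimate): 38
- Margin of error: 4

The correct interpretation is the one stating confidence that the true parameter lies in the interval — option B.

B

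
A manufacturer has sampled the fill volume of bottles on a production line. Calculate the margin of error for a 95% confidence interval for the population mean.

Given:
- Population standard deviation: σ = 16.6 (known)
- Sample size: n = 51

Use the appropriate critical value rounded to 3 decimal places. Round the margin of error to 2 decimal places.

The population standard deviation σ is known, so use the z-interval margin of error formula.

For 95% confidence, z* = 1.96 (from standard normal table)

Margin of error formula for z-interval: E = z* × σ/√n

E = 1.96 × 16.6/√51
  = 1.96 × 2.324465
  = 4.5560

Rounded to 2 decimal places:

4.56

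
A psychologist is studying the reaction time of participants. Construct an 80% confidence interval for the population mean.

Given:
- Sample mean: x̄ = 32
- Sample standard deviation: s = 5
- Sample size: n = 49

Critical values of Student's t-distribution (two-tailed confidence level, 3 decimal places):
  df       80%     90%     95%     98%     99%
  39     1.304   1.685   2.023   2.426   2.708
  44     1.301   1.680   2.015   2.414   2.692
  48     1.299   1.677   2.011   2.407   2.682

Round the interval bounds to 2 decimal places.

The population standard deviation σ is unknown (only the sample standard deviation s is given), so use a t-interval with df = n - 1 = 49 - 1 = 48.

For 80% confidence with df = 48, t* = 1.299 (from t-table)

Standard error: SE = s/√n = 5/√49 = 0.714286

Margin of error: E = t* × SE = 1.299 × 0.714286 = 0.9279

T-interval: x̄ ± E = 32 ± 0.9279 = (31.0721, 32.9279)

Rounded to 2 decimal places:

(31.07, 32.93)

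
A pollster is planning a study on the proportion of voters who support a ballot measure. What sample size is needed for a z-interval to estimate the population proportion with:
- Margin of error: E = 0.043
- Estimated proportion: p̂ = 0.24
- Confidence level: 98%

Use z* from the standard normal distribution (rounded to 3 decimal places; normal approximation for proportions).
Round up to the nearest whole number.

Using z* for proportion z-interval (normal approximation).

For 98% confidence, z* = 2.326 (from standard normal table)

Sample size formula for proportion z-interval: n = z*²p̂(1-p̂)/E²

n = 2.326² × 0.24 × 0.76 / 0.043²
  = 5.410276 × 0.1824 / 0.001849
  = 533.7125

Round up to the nearest whole number: n = 534

534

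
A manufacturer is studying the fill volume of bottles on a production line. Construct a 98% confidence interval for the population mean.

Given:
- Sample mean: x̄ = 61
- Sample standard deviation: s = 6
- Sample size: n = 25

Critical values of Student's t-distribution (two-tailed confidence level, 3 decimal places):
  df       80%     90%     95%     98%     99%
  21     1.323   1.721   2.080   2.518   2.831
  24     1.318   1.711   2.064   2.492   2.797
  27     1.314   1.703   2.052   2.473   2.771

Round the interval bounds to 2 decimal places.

The population standard deviation σ is unknown (only the sample standard deviation s is given), so use a t-interval with df = n - 1 = 25 - 1 = 24.

For 98% confidence with df = 24, t* = 2.492 (from t-table)

Standard error: SE = s/√n = 6/√25 = 1.200000

Margin of error: E = t* × SE = 2.492 × 1.200000 = 2.9904

T-interval: x̄ ± E = 61 ± 2.9904 = (58.0096, 63.9904)

Rounded to 2 decimal places:

(58.01, 63.99)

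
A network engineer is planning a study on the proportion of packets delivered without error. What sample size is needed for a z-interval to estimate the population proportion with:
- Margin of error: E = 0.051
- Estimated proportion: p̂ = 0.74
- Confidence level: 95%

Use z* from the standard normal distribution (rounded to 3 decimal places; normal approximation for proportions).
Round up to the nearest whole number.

Using z* for proportion z-interval (normal approximation).

For 95% confidence, z* = 1.96 (from standard normal table)

Sample size formula for proportion z-interval: n = z*²p̂(1-p̂)/E²

n = 1.96² × 0.74 × 0.26 / 0.051²
  = 3.8416 × 0.1924 / 0.002601
  = 284.1691

Round up to the nearest whole number: n = 285

285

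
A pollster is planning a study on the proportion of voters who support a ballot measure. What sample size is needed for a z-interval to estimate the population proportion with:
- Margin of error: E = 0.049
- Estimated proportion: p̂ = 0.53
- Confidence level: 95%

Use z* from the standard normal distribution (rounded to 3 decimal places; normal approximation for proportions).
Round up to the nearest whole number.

Using z* for proportion z-interval (normal approximation).

For 95% confidence, z* = 1.96 (from standard normal table)

Sample size formula for proportion z-interval: n = z*²p̂(1-p̂)/E²

n = 1.96² × 0.53 × 0.47 / 0.049²
  = 3.8416 × 0.2491 / 0.002401
  = 398.5600

Round up to the nearest whole number: n = 399

399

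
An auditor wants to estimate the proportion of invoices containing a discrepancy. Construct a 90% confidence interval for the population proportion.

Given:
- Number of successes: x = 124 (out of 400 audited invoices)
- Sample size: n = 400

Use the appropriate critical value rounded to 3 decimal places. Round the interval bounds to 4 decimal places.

Sample proportion: p̂ = 124/400 = 0.310000

Check conditions for normal approximation:
  np̂ = 124 ≥ 10 ✓
  n(1-p̂) = 276 ≥ 10 ✓

The sample is large enough, so use a z-interval (normal approximation) for the proportion.

For 90% confidence, z* = 1.645 (from standard normal table)

Standard error: SE = √(p̂(1-p̂)/n) = √(0.310000×0.690000/400) = 0.02312466

Margin of error: E = z* × SE = 1.645 × 0.02312466 = 0.038040

Z-interval: p̂ ± E = 0.310000 ± 0.038040 = (0.271960, 0.348040)

Rounded to 4 decimal places:

(0.2720, 0.3480)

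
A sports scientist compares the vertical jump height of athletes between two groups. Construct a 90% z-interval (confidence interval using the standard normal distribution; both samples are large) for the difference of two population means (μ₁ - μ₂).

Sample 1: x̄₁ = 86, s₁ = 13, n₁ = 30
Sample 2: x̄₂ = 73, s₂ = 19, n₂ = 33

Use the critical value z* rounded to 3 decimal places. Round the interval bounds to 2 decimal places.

Both samples are large (n₁ = 30 ≥ 30, n₂ = 33 ≥ 30), so a z-interval for the difference of means applies.

Point estimate: x̄₁ - x̄₂ = 86 - 73 = 13

Standard error: SE = √(s₁²/n₁ + s₂²/n₂)
= √(13²/30 + 19²/33)
= √(5.633333 + 10.939394)
= 4.070961

For 90% confidence, z* = 1.645 (from standard normal table)
Margin of error: E = z* × SE = 1.645 × 4.070961 = 6.6967

Z-interval: (x̄₁ - x̄₂) ± E = 13 ± 6.6967 = (6.3033, 19.6967)

Rounded to 2 decimal places:

(6.30, 19.70)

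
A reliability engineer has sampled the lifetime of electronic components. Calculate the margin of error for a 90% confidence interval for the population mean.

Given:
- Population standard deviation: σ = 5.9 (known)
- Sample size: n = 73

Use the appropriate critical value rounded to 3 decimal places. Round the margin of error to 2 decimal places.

The population standard deviation σ is known, so use the z-interval margin of error formula.

For 90% confidence, z* = 1.645 (from standard normal table)

Margin of error formula for z-interval: E = z* × σ/√n

E = 1.645 × 5.9/√73
  = 1.645 × 0.690543
  = 1.1359

Rounded to 2 decimal places:

1.14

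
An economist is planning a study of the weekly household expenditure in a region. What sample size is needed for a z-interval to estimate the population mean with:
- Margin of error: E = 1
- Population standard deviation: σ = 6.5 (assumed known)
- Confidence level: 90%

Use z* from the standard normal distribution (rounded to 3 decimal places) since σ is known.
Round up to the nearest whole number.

Using z* since population σ is known (z-interval formula).

For 90% confidence, z* = 1.645 (from standard normal table)

Sample size formula for z-interval: n = (z*σ/E)²

n = (1.645 × 6.5 / 1)²
  = (10.692500)²
  = 114.3296

Round up to the nearest whole number: n = 115

115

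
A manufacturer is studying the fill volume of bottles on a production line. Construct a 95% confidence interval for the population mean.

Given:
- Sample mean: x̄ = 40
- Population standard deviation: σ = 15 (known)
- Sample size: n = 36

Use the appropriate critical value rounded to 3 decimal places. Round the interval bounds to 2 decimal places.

The population standard deviation σ is known, so use a z-interval (standard normal critical value).

For 95% confidence, z* = 1.96 (from standard normal table)

Standard error: SE = σ/√n = 15/√36 = 2.500000

Margin of error: E = z* × SE = 1.96 × 2.500000 = 4.9000

Z-interval: x̄ ± E = 40 ± 4.9000 = (35.1000, 44.9000)

Rounded to 2 decimal places:

(35.10, 44.90)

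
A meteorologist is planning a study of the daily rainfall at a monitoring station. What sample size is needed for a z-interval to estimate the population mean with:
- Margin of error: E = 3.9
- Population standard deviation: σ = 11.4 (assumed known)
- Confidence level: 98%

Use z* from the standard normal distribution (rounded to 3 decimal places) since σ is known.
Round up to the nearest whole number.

Using z* since population σ is known (z-interval formula).

For 98% confidence, z* = 2.326 (from standard normal table)

Sample size formula for z-interval: n = (z*σ/E)²

n = (2.326 × 11.4 / 3.9)²
  = (6.799077)²
  = 46.2274

Round up to the nearest whole number: n = 47

47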